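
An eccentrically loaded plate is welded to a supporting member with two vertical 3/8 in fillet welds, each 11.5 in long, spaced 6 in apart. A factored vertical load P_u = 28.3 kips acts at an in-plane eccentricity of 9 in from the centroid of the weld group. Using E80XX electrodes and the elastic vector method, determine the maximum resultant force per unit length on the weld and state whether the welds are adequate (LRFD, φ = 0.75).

f_max ≈ 4.3 kip/in; adequate

E80XX → F_EXX = 80 ksi.
Total weld length L_w = 23 in. Treat welds as unit-width lines.
Polar moment about centroid: J = 2[d³/12 + d(b/2)²] = 2[11.5³/12 + 11.5×3²] = 460.5 in³.
Direct shear f_v = P/L_w = 28.3 / 23 = 1.23 kip/in (vertical).
Torsion M = P·e = 28.3 × 9 = 254.7 kip·in.
Critical point at (x, y) = (3, 5.75) from centroid. f_tx = M·y/J = 3.18 kip/in; f_ty = M·x/J = 1.659 kip/in.
Resultant f_max = √[f_tx² + (f_v + f_ty)²] = √[3.18² + (1.23 + 1.659)²] = 4.297 kip/in.
Capacity per unit length: φr_n = 0.75 × 0.6 × 80 × (0.707 × 0.375) = 9.544 kip/in.
4.297 ≤ 9.544 → adequate.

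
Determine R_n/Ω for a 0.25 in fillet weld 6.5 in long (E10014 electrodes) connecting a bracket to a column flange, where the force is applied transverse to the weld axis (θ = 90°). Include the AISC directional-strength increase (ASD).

R_n/Ω ≈ 51.7 kips

E100XX → F_EXX = 100 ksi.
t_e = 0.707 × 0.25 = 0.1767 in; A_we = 0.1767 × 6.5 = 1.149 in².
Directional factor: 1.0 + 0.5 sin^1.5(90°) = 1.5.
F_nw = 0.6 × 100 × 1.5 = 90 ksi.
R_n/Ω = (90 × 1.149) / 2.0 = 51.7 kips.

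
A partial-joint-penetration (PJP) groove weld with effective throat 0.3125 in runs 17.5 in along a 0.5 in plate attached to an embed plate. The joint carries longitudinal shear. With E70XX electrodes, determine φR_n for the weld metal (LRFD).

E70XX → F_EXX = 70 ksi.
Effective throat (given) t_e = 0.3125 in.
A_we = 0.3125 × 17.5 = 5.469 in².
F_nw = 0.6 F_EXX = 42 ksi.
φR_n = 0.75 × 42 × 5.469 = 172.3 kips.

φR_n ≈ 172 kips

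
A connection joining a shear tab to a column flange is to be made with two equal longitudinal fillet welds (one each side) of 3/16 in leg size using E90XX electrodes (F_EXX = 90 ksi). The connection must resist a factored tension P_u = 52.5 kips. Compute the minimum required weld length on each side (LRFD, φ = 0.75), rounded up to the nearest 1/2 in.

Throat t_e = 0.707 × 0.1875 = 0.1326 in.
φr_n = 0.75 × 0.6 × 90 × 0.1326 = 5.369 kips/in.
L_req = P_u / φr_n = 52.5 / 5.369 = 9.779 in total.
Per side: 9.779 / 2 = 4.889 in.
Round up → use L = 5 in on each side.

L = 5 in on each side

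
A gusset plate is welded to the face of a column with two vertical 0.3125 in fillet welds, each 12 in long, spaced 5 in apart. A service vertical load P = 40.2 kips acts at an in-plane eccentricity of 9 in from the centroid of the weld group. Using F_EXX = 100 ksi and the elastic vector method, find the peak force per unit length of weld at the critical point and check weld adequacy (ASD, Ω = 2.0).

Total weld length L_w = 24 in. Treat welds as unit-width lines.
Polar moment about centroid: J = 2[d³/12 + d(b/2)²] = 2[12³/12 + 12×2.5²] = 438 in³.
Direct shear f_v = P/L_w = 40.2 / 24 = 1.675 kip/in (vertical).
Torsion M = P·e = 40.2 × 9 = 361.8 kip·in.
Critical point at (x, y) = (2.5, 6) from centroid. f_tx = M·y/J = 4.956 kip/in; f_ty = M·x/J = 2.065 kip/in.
Resultant f_max = √[f_tx² + (f_v + f_ty)²] = √[4.956² + (1.675 + 2.065)²] = 6.209 kip/in.
Capacity per unit length: r_n/Ω = (1/2.0) × 0.6 × 100 × (0.707 × 0.3125) = 6.628 kip/in.
6.209 ≤ 6.628 → adequate.

f_max ≈ 6.21 kip/in; adequate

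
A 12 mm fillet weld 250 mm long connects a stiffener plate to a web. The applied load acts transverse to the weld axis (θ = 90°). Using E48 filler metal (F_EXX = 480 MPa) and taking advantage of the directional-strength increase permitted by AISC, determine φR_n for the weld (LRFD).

t_e = 0.707 × 12 = 8.484 mm; A_we = 8.484 × 250 = 2121 mm².
Directional factor: 1.0 + 0.5 sin^1.5(90°) = 1.5.
F_nw = 0.6 × 480 × 1.5 = 432 MPa.
φR_n = 0.75 × 432 × 2121 × 10⁻³ = 687.2 kN.

φR_n ≈ 687 kN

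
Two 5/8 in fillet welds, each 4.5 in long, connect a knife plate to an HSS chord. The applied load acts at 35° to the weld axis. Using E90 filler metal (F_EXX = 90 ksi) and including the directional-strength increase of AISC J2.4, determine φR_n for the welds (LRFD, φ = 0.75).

φR_n ≈ 196 kips

t_e = 0.707 × 0.625 = 0.4419 in; A_we = 0.4419 × 9 = 3.977 in².
Directional factor: 1.0 + 0.5 sin^1.5(35°) = 1.217.
F_nw = 0.6 × 90 × 1.217 = 65.73 ksi.
φR_n = 0.75 × 65.73 × 3.977 = 196 kips.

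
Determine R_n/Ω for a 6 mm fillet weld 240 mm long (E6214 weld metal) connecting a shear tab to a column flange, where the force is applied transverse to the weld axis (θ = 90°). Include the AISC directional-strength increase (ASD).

E62XX → F_EXX = 620 MPa.
t_e = 0.707 × 6 = 4.242 mm; A_we = 4.242 × 240 = 1018 mm².
Directional factor: 1.0 + 0.5 sin^1.5(90°) = 1.5.
F_nw = 0.6 × 620 × 1.5 = 558 MPa.
R_n/Ω = (558 × 1018) / 2.0 × 10⁻³ = 284 kN.

R_n/Ω ≈ 284 kN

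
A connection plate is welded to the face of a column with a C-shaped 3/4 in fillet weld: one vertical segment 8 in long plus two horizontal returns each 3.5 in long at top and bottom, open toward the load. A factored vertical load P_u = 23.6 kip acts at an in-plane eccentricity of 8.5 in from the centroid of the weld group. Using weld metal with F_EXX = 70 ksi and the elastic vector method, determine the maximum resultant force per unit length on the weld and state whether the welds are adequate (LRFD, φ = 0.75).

Total weld length L_w = 15 in. Treat welds as unit-width lines.
Centroid: x̄ = 2×3.5×1.75 / 15 = 0.8167 in from the vertical weld.
Polar moment about centroid: J = I_x + I_y = [8³/12 + 2×3.5×4²] + [8×0.8167² + 2(3.5³/12 + 3.5×0.9333²)] = 173.2 in³.
Direct shear f_v = P/L_w = 23.6 / 15 = 1.573 kip/in (vertical).
Torsion M = P·e = 23.6 × 8.5 = 200.6 kip·in.
Critical point at (x, y) = (2.683, 4) from centroid. f_tx = M·y/J = 4.632 kip/in; f_ty = M·x/J = 3.107 kip/in.
Resultant f_max = √[f_tx² + (f_v + f_ty)²] = √[4.632² + (1.573 + 3.107)²] = 6.585 kip/in.
Capacity per unit length: φr_n = 0.75 × 0.6 × 70 × (0.707 × 0.75) = 16.7 kip/in.
6.585 ≤ 16.7 → adequate.

f_max ≈ 6.58 kip/in; adequate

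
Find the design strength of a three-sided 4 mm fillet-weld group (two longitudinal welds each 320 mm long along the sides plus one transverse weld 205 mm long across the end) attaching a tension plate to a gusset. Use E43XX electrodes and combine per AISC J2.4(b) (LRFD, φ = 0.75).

E43XX → F_EXX = 430 MPa.
t_e = 0.707 × 4 = 2.828 mm.
R_nwl = 0.6 × 430 × 2.828 × 640 × 10⁻³ = 467 kN (longitudinal, 2 welds).
R_nwt = 0.6 × 430 × 2.828 × 205 × 10⁻³ = 149.6 kN (transverse, base value).
(i) R_nwl + R_nwt = 616.5 kN; (ii) 0.85 R_nwl + 1.5 R_nwt = 621.3 kN.
R_n = max = 621.3 kN [governs: (ii)]; φR_n = 466 kN.

φR_n ≈ 466 kN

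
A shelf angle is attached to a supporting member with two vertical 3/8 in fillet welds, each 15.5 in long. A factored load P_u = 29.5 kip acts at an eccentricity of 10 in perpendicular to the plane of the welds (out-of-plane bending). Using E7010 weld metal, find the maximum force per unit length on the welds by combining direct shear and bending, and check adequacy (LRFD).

E70XX → F_EXX = 70 ksi.
L_w = 2 × 15.5 = 31 in; section modulus (unit throat) S = 2 × L²/6 = 80.08 in².
Direct shear f_v = P/L_w = 29.5/31 = 0.9516 kip/in.
Moment M = P × e = 29.5 × 10 = 295 kip·in; bending f_b = M/S = 3.684 kip/in.
f_max = √(f_v² + f_b²) = √(0.9516² + 3.684²) = 3.805 kip/in.
φr_n = 0.75 × 0.6 × 70 × (0.707 × 0.375) = 8.351 kip/in → adequate.

f_max ≈ 3.8 kip/in; adequate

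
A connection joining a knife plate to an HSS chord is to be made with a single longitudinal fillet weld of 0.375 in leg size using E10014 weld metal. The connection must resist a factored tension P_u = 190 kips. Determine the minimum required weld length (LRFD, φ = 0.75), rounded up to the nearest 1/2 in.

L = 16 in

E100XX → F_EXX = 100 ksi.
Throat t_e = 0.707 × 0.375 = 0.2651 in.
φr_n = 0.75 × 0.6 × 100 × 0.2651 = 11.93 kips/in.
L_req = P_u / φr_n = 190 / 11.93 = 15.93 in total.
Round up → use L = 16 in.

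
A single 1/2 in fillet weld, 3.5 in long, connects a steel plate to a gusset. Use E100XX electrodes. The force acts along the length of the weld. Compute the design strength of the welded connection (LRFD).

φR_n ≈ 55.7 kip

E100XX → F_EXX = 100 ksi.
Effective throat t_e = 0.707 × 0.5 = 0.3535 in.
Total length L = 3.5 in; A_we = 0.3535 × 3.5 = 1.237 in².
F_nw = 0.6 F_EXX = 0.6 × 100 = 60 ksi.
φR_n = 0.75 × 60 × 1.237 = 55.68 kip.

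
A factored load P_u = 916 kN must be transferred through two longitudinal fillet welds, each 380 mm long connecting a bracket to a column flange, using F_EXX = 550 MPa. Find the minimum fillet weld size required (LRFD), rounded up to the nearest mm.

w = 7 mm

Total weld length L = 760 mm.
Required throat t_e = P_u / (φ × 0.6 F_EXX × L) = 916 / (0.75 × 0.6 × 550 × 760 × 10⁻³) = 4.87 mm.
Required leg w = t_e / 0.707 = 6.888 mm → use 7 mm.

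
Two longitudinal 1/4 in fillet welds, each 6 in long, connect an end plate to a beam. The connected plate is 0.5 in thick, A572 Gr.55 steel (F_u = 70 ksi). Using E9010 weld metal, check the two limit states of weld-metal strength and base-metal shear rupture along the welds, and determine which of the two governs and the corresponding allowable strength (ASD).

R_n/Ω ≈ 57.3 kip (weld metal governs)

E90XX → F_EXX = 90 ksi.
t_e = 0.707 × 0.25 = 0.1767 in; L = 12 in.
Weld metal: R_n/Ω = (1/2.0) × 0.6 × 90 × 0.1767 × 12 = 57.27 kip.
Base metal (shear rupture): R_n/Ω = (1/2.0) × 0.6 × 70 × 0.5 × 12 = 126 kip.
Governing: weld metal.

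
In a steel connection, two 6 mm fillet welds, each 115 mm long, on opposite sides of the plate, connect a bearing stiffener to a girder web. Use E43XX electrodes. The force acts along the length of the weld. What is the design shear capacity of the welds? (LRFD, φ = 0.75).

φR_n ≈ 189 kN

E43XX → F_EXX = 430 MPa.
Effective throat t_e = 0.707 × 6 = 4.242 mm.
Total length L = 230 mm; A_we = 4.242 × 230 = 975.7 mm².
F_nw = 0.6 F_EXX = 0.6 × 430 = 258 MPa.
φR_n = 0.75 × 258 × 975.7 × 10⁻³ = 188.8 kN.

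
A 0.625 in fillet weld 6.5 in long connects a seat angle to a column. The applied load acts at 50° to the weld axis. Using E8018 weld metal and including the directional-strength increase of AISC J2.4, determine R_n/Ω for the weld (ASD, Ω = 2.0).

R_n/Ω ≈ 92 kip

E80XX → F_EXX = 80 ksi.
t_e = 0.707 × 0.625 = 0.4419 in; A_we = 0.4419 × 6.5 = 2.872 in².
Directional factor: 1.0 + 0.5 sin^1.5(50°) = 1.335.
F_nw = 0.6 × 80 × 1.335 = 64.09 ksi.
R_n/Ω = (64.09 × 2.872) / 2.0 = 92.04 kip.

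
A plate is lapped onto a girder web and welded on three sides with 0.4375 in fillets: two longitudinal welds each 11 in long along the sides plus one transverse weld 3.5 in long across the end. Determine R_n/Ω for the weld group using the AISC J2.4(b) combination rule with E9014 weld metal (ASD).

E90XX → F_EXX = 90 ksi.
t_e = 0.707 × 0.4375 = 0.3093 in.
R_nwl = 0.6 × 90 × 0.3093 × 22 = 367.5 kips (longitudinal, 2 welds).
R_nwt = 0.6 × 90 × 0.3093 × 3.5 = 58.46 kips (transverse, base value).
(i) R_nwl + R_nwt = 425.9 kips; (ii) 0.85 R_nwl + 1.5 R_nwt = 400 kips.
R_n = max = 425.9 kips [governs: (i)]; R_n/Ω = 213 kips.

R_n/Ω ≈ 213 kips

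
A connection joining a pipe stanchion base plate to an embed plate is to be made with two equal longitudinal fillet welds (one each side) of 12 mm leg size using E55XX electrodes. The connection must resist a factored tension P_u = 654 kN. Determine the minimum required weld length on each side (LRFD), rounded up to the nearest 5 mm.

E55XX → F_EXX = 550 MPa.
Throat t_e = 0.707 × 12 = 8.484 mm.
φr_n = 0.75 × 0.6 × 550 × 8.484 × 10⁻³ = 2.1 kN/mm.
L_req = P_u / φr_n = 654 / 2.1 = 311.5 mm total.
Per side: 311.5 / 2 = 155.7 mm.
Round up → use L = 160 mm on each side.

L = 160 mm on each side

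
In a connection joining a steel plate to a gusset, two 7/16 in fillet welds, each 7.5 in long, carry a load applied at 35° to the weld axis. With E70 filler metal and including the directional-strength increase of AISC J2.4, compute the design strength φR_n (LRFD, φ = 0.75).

E70XX → F_EXX = 70 ksi.
t_e = 0.707 × 0.4375 = 0.3093 in; A_we = 0.3093 × 15 = 4.64 in².
Directional factor: 1.0 + 0.5 sin^1.5(35°) = 1.217.
F_nw = 0.6 × 70 × 1.217 = 51.12 ksi.
φR_n = 0.75 × 51.12 × 4.64 = 177.9 kip.

φR_n ≈ 178 kip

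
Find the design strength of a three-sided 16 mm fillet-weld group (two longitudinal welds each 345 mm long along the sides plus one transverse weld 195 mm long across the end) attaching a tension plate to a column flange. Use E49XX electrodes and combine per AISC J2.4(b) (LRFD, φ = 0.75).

E49XX → F_EXX = 490 MPa.
t_e = 0.707 × 16 = 11.31 mm.
R_nwl = 0.6 × 490 × 11.31 × 690 × 10⁻³ = 2295 kN (longitudinal, 2 welds).
R_nwt = 0.6 × 490 × 11.31 × 195 × 10⁻³ = 648.5 kN (transverse, base value).
(i) R_nwl + R_nwt = 2943 kN; (ii) 0.85 R_nwl + 1.5 R_nwt = 2923 kN.
R_n = max = 2943 kN [governs: (i)]; φR_n = 2207 kN.

φR_n ≈ 2210 kN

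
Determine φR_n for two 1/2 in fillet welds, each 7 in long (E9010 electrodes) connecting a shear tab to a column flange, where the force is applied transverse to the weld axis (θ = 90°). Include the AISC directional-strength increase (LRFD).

E90XX → F_EXX = 90 ksi.
t_e = 0.707 × 0.5 = 0.3535 in; A_we = 0.3535 × 14 = 4.949 in².
Directional factor: 1.0 + 0.5 sin^1.5(90°) = 1.5.
F_nw = 0.6 × 90 × 1.5 = 81 ksi.
φR_n = 0.75 × 81 × 4.949 = 300.7 kip.

φR_n ≈ 301 kip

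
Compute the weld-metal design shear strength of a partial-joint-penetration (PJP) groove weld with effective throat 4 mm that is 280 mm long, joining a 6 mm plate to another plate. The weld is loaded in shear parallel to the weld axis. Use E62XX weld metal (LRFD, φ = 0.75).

E62XX → F_EXX = 620 MPa.
Effective throat (given) t_e = 4 mm.
A_we = 4 × 280 = 1120 mm².
F_nw = 0.6 F_EXX = 372 MPa.
φR_n = 0.75 × 372 × 1120 × 10⁻³ = 312.5 kN.

φR_n ≈ 312 kN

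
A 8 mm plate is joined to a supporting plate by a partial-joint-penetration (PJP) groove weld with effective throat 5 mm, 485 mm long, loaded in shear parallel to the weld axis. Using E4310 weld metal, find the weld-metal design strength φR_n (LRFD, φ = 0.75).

E43XX → F_EXX = 430 MPa.
Effective throat (given) t_e = 5 mm.
A_we = 5 × 485 = 2425 mm².
F_nw = 0.6 F_EXX = 258 MPa.
φR_n = 0.75 × 258 × 2425 × 10⁻³ = 469.2 kN.

φR_n ≈ 469 kN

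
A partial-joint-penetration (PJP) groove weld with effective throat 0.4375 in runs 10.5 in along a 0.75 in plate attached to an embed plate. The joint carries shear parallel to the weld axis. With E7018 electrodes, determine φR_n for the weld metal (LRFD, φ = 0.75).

E70XX → F_EXX = 70 ksi.
Effective throat (given) t_e = 0.4375 in.
A_we = 0.4375 × 10.5 = 4.594 in².
F_nw = 0.6 F_EXX = 42 ksi.
φR_n = 0.75 × 42 × 4.594 = 144.7 kip.

φR_n ≈ 145 kip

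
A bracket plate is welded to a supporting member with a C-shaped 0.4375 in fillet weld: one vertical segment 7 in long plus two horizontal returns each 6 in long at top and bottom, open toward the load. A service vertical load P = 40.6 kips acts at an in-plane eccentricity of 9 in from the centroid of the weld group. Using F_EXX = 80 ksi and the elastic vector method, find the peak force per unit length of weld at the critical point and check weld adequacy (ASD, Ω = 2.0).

Total weld length L_w = 19 in. Treat welds as unit-width lines.
Centroid: x̄ = 2×6×3 / 19 = 1.895 in from the vertical weld.
Polar moment about centroid: J = I_x + I_y = [7³/12 + 2×6×3.5²] + [7×1.895² + 2(6³/12 + 6×1.105²)] = 251.4 in³.
Direct shear f_v = P/L_w = 40.6 / 19 = 2.137 kip/in (vertical).
Torsion M = P·e = 40.6 × 9 = 365.4 kip·in.
Critical point at (x, y) = (4.105, 3.5) from centroid. f_tx = M·y/J = 5.088 kip/in; f_ty = M·x/J = 5.967 kip/in.
Resultant f_max = √[f_tx² + (f_v + f_ty)²] = √[5.088² + (2.137 + 5.967)²] = 9.569 kip/in.
Capacity per unit length: r_n/Ω = (1/2.0) × 0.6 × 80 × (0.707 × 0.4375) = 7.423 kip/in.
9.569 > 7.423 → NOT adequate.

f_max ≈ 9.57 kip/in; NOT adequate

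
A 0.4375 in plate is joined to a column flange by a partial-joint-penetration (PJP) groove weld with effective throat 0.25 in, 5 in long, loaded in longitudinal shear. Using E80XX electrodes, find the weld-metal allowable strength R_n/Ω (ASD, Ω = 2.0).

E80XX → F_EXX = 80 ksi.
Effective throat (given) t_e = 0.25 in.
A_we = 0.25 × 5 = 1.25 in².
F_nw = 0.6 F_EXX = 48 ksi.
R_n/Ω = (48 × 1.25) / 2.0 = 30 kips.

R_n/Ω ≈ 30 kips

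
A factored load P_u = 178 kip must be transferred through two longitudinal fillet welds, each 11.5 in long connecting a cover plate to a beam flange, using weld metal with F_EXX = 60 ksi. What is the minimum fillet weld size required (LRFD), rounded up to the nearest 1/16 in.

w = 7/16 in

Total weld length L = 23 in.
Required throat t_e = P_u / (φ × 0.6 F_EXX × L) = 178 / (0.75 × 0.6 × 60 × 23) = 0.2866 in.
Required leg w = t_e / 0.707 = 0.4054 in → use 7/16 in.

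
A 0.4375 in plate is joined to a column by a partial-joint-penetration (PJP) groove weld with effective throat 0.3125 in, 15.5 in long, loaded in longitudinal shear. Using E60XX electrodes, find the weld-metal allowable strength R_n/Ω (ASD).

E60XX → F_EXX = 60 ksi.
Effective throat (given) t_e = 0.3125 in.
A_we = 0.3125 × 15.5 = 4.844 in².
F_nw = 0.6 F_EXX = 36 ksi.
R_n/Ω = (36 × 4.844) / 2.0 = 87.19 kip.

R_n/Ω ≈ 87.2 kip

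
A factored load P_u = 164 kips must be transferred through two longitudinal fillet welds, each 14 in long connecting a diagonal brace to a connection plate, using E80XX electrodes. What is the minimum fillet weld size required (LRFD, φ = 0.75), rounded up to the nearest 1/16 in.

E80XX → F_EXX = 80 ksi.
Total weld length L = 28 in.
Required throat t_e = P_u / (φ × 0.6 F_EXX × L) = 164 / (0.75 × 0.6 × 80 × 28) = 0.1627 in.
Required leg w = t_e / 0.707 = 0.2301 in → use 1/4 in.

w = 1/4 in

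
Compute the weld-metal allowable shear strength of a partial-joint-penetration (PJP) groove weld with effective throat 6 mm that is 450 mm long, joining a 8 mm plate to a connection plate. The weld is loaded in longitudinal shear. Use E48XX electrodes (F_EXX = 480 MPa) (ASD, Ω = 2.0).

Effective throat (given) t_e = 6 mm.
A_we = 6 × 450 = 2700 mm².
F_nw = 0.6 F_EXX = 288 MPa.
R_n/Ω = (288 × 2700) / 2.0 × 10⁻³ = 388.8 kN.

R_n/Ω ≈ 389 kN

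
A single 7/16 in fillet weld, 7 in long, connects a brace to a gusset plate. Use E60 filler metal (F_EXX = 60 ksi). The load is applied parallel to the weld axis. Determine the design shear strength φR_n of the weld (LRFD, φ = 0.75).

Effective throat t_e = 0.707 × 0.4375 = 0.3093 in.
Total length L = 7 in; A_we = 0.3093 × 7 = 2.165 in².
F_nw = 0.6 F_EXX = 0.6 × 60 = 36 ksi.
φR_n = 0.75 × 36 × 2.165 = 58.46 kips.

φR_n ≈ 58.5 kips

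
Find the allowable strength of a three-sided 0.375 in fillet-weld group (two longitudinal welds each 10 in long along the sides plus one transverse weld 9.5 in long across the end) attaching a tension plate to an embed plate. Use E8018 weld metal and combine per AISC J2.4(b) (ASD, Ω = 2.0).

R_n/Ω ≈ 199 kip

E80XX → F_EXX = 80 ksi.
t_e = 0.707 × 0.375 = 0.2651 in.
R_nwl = 0.6 × 80 × 0.2651 × 20 = 254.5 kip (longitudinal, 2 welds).
R_nwt = 0.6 × 80 × 0.2651 × 9.5 = 120.9 kip (transverse, base value).
(i) R_nwl + R_nwt = 375.4 kip; (ii) 0.85 R_nwl + 1.5 R_nwt = 397.7 kip.
R_n = max = 397.7 kip [governs: (ii)]; R_n/Ω = 198.8 kip.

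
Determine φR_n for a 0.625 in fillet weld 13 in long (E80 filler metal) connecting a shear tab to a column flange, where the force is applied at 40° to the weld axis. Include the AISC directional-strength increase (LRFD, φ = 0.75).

φR_n ≈ 260 kip

E80XX → F_EXX = 80 ksi.
t_e = 0.707 × 0.625 = 0.4419 in; A_we = 0.4419 × 13 = 5.744 in².
Directional factor: 1.0 + 0.5 sin^1.5(40°) = 1.258.
F_nw = 0.6 × 80 × 1.258 = 60.37 ksi.
φR_n = 0.75 × 60.37 × 5.744 = 260.1 kip.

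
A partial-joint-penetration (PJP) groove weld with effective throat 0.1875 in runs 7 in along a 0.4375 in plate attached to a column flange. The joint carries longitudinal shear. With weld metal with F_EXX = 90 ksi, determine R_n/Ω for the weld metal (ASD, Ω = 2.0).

R_n/Ω ≈ 35.4 kips

Effective throat (given) t_e = 0.1875 in.
A_we = 0.1875 × 7 = 1.312 in².
F_nw = 0.6 F_EXX = 54 ksi.
R_n/Ω = (54 × 1.312) / 2.0 = 35.44 kips.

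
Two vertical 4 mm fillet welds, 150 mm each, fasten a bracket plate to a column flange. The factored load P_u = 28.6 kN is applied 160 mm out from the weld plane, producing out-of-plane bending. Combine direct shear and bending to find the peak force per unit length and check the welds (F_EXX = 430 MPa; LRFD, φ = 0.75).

L_w = 2 × 150 = 300 mm; section modulus (unit throat) S = 2 × L²/6 = 7500 mm².
Direct shear f_v = P/L_w = 28.6×10³/300 = 95.33 N/mm.
Moment M = P × e = 28.6×10³ × 160 = 4576000 N·mm; bending f_b = M/S = 610.1 N/mm.
f_max = √(f_v² + f_b²) = √(95.33² + 610.1²) = 617.5 N/mm.
φr_n = 0.75 × 0.6 × 430 × (0.707 × 4) = 547.2 N/mm → NOT adequate.

f_max ≈ 618 N/mm; NOT adequate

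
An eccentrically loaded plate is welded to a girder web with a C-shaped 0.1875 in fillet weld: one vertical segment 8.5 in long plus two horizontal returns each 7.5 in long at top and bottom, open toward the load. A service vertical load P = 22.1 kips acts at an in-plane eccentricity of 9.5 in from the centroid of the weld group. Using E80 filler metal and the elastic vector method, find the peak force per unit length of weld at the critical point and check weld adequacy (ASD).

f_max ≈ 3.75 kip/in; NOT adequate

E80XX → F_EXX = 80 ksi.
Total weld length L_w = 23.5 in. Treat welds as unit-width lines.
Centroid: x̄ = 2×7.5×3.75 / 23.5 = 2.394 in from the vertical weld.
Polar moment about centroid: J = I_x + I_y = [8.5³/12 + 2×7.5×4.25²] + [8.5×2.394² + 2(7.5³/12 + 7.5×1.356²)] = 468.7 in³.
Direct shear f_v = P/L_w = 22.1 / 23.5 = 0.9404 kip/in (vertical).
Torsion M = P·e = 22.1 × 9.5 = 209.95 kip·in.
Critical point at (x, y) = (5.106, 4.25) from centroid. f_tx = M·y/J = 1.904 kip/in; f_ty = M·x/J = 2.287 kip/in.
Resultant f_max = √[f_tx² + (f_v + f_ty)²] = √[1.904² + (0.9404 + 2.287)²] = 3.747 kip/in.
Capacity per unit length: r_n/Ω = (1/2.0) × 0.6 × 80 × (0.707 × 0.1875) = 3.181 kip/in.
3.747 > 3.181 → NOT adequate.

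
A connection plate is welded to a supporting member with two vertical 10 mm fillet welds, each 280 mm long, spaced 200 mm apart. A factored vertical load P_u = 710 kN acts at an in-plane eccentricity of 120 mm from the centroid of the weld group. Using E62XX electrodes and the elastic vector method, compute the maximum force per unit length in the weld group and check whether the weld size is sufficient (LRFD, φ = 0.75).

f_max ≈ 2540 N/mm; NOT adequate

E62XX → F_EXX = 620 MPa.
Total weld length L_w = 560 mm. Treat welds as unit-width lines.
Polar moment about centroid: J = 2[d³/12 + d(b/2)²] = 2[280³/12 + 280×100²] = 9259000 mm³.
Direct shear f_v = P/L_w = 710×10³ / 560 = 1268 N/mm (vertical).
Torsion M = P·e = 710×10³ × 120 = 85200000 N·mm.
Critical point at (x, y) = (100, 140) from centroid. f_tx = M·y/J = 1288 N/mm; f_ty = M·x/J = 920.2 N/mm.
Resultant f_max = √[f_tx² + (f_v + f_ty)²] = √[1288² + (1268 + 920.2)²] = 2539 N/mm.
Capacity per unit length: φr_n = 0.75 × 0.6 × 620 × (0.707 × 10) = 1973 N/mm.
2539 > 1973 → NOT adequate.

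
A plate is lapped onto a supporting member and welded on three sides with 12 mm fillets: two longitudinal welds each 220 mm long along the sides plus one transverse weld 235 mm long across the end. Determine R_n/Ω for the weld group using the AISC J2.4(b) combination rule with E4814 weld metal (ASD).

E48XX → F_EXX = 480 MPa.
t_e = 0.707 × 12 = 8.484 mm.
R_nwl = 0.6 × 480 × 8.484 × 440 × 10⁻³ = 1075 kN (longitudinal, 2 welds).
R_nwt = 0.6 × 480 × 8.484 × 235 × 10⁻³ = 574.2 kN (transverse, base value).
(i) R_nwl + R_nwt = 1649 kN; (ii) 0.85 R_nwl + 1.5 R_nwt = 1775 kN.
R_n = max = 1775 kN [governs: (ii)]; R_n/Ω = 887.6 kN.

R_n/Ω ≈ 888 kN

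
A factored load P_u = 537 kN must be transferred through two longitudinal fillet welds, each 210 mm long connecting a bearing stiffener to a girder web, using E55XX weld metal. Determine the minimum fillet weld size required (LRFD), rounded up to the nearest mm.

E55XX → F_EXX = 550 MPa.
Total weld length L = 420 mm.
Required throat t_e = P_u / (φ × 0.6 F_EXX × L) = 537 / (0.75 × 0.6 × 550 × 420 × 10⁻³) = 5.166 mm.
Required leg w = t_e / 0.707 = 7.307 mm → use 8 mm.

w = 8 mm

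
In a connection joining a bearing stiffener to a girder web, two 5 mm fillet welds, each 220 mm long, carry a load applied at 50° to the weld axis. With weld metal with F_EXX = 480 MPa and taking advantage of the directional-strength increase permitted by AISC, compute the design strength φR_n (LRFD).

φR_n ≈ 449 kN

t_e = 0.707 × 5 = 3.535 mm; A_we = 3.535 × 440 = 1555 mm².
Directional factor: 1.0 + 0.5 sin^1.5(50°) = 1.335.
F_nw = 0.6 × 480 × 1.335 = 384.5 MPa.
φR_n = 0.75 × 384.5 × 1555 × 10⁻³ = 448.6 kN.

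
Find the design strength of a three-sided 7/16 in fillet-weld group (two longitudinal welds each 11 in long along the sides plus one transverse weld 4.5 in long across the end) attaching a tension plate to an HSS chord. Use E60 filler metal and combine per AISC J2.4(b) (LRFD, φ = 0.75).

E60XX → F_EXX = 60 ksi.
t_e = 0.707 × 0.4375 = 0.3093 in.
R_nwl = 0.6 × 60 × 0.3093 × 22 = 245 kips (longitudinal, 2 welds).
R_nwt = 0.6 × 60 × 0.3093 × 4.5 = 50.11 kips (transverse, base value).
(i) R_nwl + R_nwt = 295.1 kips; (ii) 0.85 R_nwl + 1.5 R_nwt = 283.4 kips.
R_n = max = 295.1 kips [governs: (i)]; φR_n = 221.3 kips.

φR_n ≈ 221 kips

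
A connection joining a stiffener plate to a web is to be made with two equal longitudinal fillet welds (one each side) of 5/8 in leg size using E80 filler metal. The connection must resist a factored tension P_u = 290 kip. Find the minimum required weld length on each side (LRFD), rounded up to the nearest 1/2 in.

E80XX → F_EXX = 80 ksi.
Throat t_e = 0.707 × 0.625 = 0.4419 in.
φr_n = 0.75 × 0.6 × 80 × 0.4419 = 15.91 kip/in.
L_req = P_u / φr_n = 290 / 15.91 = 18.23 in total.
Per side: 18.23 / 2 = 9.115 in.
Round up → use L = 9.5 in on each side.

L = 9.5 in on each side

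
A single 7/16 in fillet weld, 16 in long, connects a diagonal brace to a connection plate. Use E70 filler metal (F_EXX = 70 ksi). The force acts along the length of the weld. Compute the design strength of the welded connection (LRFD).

φR_n ≈ 156 kip

Effective throat t_e = 0.707 × 0.4375 = 0.3093 in.
Total length L = 16 in; A_we = 0.3093 × 16 = 4.949 in².
F_nw = 0.6 F_EXX = 0.6 × 70 = 42 ksi.
φR_n = 0.75 × 42 × 4.949 = 155.9 kip.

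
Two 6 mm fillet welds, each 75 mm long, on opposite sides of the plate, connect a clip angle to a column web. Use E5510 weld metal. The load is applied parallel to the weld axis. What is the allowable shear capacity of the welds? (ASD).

R_n/Ω ≈ 105 kN

E55XX → F_EXX = 550 MPa.
Effective throat t_e = 0.707 × 6 = 4.242 mm.
Total length L = 150 mm; A_we = 4.242 × 150 = 636.3 mm².
F_nw = 0.6 F_EXX = 0.6 × 550 = 330 MPa.
R_n = 330 × 636.3 × 10⁻³ = 210 kN; R_n/Ω = 210/2.0 = 105 kN.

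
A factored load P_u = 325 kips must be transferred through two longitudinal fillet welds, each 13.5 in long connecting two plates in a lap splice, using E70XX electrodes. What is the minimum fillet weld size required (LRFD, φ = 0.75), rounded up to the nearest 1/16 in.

w = 9/16 in

E70XX → F_EXX = 70 ksi.
Total weld length L = 27 in.
Required throat t_e = P_u / (φ × 0.6 F_EXX × L) = 325 / (0.75 × 0.6 × 70 × 27) = 0.3821 in.
Required leg w = t_e / 0.707 = 0.5405 in → use 9/16 in.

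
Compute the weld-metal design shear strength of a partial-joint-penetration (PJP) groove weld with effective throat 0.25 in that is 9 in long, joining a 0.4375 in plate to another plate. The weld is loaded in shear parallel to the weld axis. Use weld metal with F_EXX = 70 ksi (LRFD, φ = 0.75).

Effective throat (given) t_e = 0.25 in.
A_we = 0.25 × 9 = 2.25 in².
F_nw = 0.6 F_EXX = 42 ksi.
φR_n = 0.75 × 42 × 2.25 = 70.88 kips.

φR_n ≈ 70.9 kips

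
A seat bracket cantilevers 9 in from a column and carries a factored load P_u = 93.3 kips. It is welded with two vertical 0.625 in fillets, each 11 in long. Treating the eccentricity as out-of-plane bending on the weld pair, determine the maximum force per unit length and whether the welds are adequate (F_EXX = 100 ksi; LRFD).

L_w = 2 × 11 = 22 in; section modulus (unit throat) S = 2 × L²/6 = 40.33 in².
Direct shear f_v = P/L_w = 93.3/22 = 4.241 kip/in.
Moment M = P × e = 93.3 × 9 = 839.7 kip·in; bending f_b = M/S = 20.82 kip/in.
f_max = √(f_v² + f_b²) = √(4.241² + 20.82²) = 21.25 kip/in.
φr_n = 0.75 × 0.6 × 100 × (0.707 × 0.625) = 19.88 kip/in → NOT adequate.

f_max ≈ 21.2 kip/in; NOT adequate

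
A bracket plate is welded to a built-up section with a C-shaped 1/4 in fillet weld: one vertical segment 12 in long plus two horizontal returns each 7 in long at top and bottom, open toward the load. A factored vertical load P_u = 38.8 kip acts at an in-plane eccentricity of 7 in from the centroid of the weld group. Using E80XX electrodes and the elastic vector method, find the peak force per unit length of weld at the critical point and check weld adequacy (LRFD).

f_max ≈ 3.87 kip/in; adequate

E80XX → F_EXX = 80 ksi.
Total weld length L_w = 26 in. Treat welds as unit-width lines.
Centroid: x̄ = 2×7×3.5 / 26 = 1.885 in from the vertical weld.
Polar moment about centroid: J = I_x + I_y = [12³/12 + 2×7×6²] + [12×1.885² + 2(7³/12 + 7×1.615²)] = 784.3 in³.
Direct shear f_v = P/L_w = 38.8 / 26 = 1.492 kip/in (vertical).
Torsion M = P·e = 38.8 × 7 = 271.6 kip·in.
Critical point at (x, y) = (5.115, 6) from centroid. f_tx = M·y/J = 2.078 kip/in; f_ty = M·x/J = 1.771 kip/in.
Resultant f_max = √[f_tx² + (f_v + f_ty)²] = √[2.078² + (1.492 + 1.771)²] = 3.869 kip/in.
Capacity per unit length: φr_n = 0.75 × 0.6 × 80 × (0.707 × 0.25) = 6.363 kip/in.
3.869 ≤ 6.363 → adequate.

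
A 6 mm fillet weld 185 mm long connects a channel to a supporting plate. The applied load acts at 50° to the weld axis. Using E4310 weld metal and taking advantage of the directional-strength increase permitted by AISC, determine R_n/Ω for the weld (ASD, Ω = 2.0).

E43XX → F_EXX = 430 MPa.
t_e = 0.707 × 6 = 4.242 mm; A_we = 4.242 × 185 = 784.8 mm².
Directional factor: 1.0 + 0.5 sin^1.5(50°) = 1.335.
F_nw = 0.6 × 430 × 1.335 = 344.5 MPa.
R_n/Ω = (344.5 × 784.8) / 2.0 × 10⁻³ = 135.2 kN.

R_n/Ω ≈ 135 kN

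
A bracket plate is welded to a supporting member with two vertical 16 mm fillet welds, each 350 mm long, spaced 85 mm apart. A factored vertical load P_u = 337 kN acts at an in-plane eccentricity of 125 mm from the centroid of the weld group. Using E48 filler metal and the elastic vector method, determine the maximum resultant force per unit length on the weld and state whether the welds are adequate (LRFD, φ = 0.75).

E48XX → F_EXX = 480 MPa.
Total weld length L_w = 700 mm. Treat welds as unit-width lines.
Polar moment about centroid: J = 2[d³/12 + d(b/2)²] = 2[350³/12 + 350×42.5²] = 8410000 mm³.
Direct shear f_v = P/L_w = 337×10³ / 700 = 481.4 N/mm (vertical).
Torsion M = P·e = 337×10³ × 125 = 42125000 N·mm.
Critical point at (x, y) = (42.5, 175) from centroid. f_tx = M·y/J = 876.5 N/mm; f_ty = M·x/J = 212.9 N/mm.
Resultant f_max = √[f_tx² + (f_v + f_ty)²] = √[876.5² + (481.4 + 212.9)²] = 1118 N/mm.
Capacity per unit length: φr_n = 0.75 × 0.6 × 480 × (0.707 × 16) = 2443 N/mm.
1118 ≤ 2443 → adequate.

f_max ≈ 1120 N/mm; adequate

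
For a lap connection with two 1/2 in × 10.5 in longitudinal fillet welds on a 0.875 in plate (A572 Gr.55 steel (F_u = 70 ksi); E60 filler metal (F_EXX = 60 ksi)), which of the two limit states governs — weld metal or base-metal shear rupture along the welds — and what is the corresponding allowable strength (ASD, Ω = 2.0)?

t_e = 0.707 × 0.5 = 0.3535 in; L = 21 in.
Weld metal: R_n/Ω = (1/2.0) × 0.6 × 60 × 0.3535 × 21 = 133.6 kips.
Base metal (shear rupture): R_n/Ω = (1/2.0) × 0.6 × 70 × 0.875 × 21 = 385.9 kips.
Governing: weld metal.

R_n/Ω ≈ 134 kips (weld metal governs)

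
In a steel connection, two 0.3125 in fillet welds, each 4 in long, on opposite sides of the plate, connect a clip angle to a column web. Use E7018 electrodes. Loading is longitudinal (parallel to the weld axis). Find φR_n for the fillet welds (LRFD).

E70XX → F_EXX = 70 ksi.
Effective throat t_e = 0.707 × 0.3125 = 0.2209 in.
Total length L = 8 in; A_we = 0.2209 × 8 = 1.767 in².
F_nw = 0.6 F_EXX = 0.6 × 70 = 42 ksi.
φR_n = 0.75 × 42 × 1.767 = 55.68 kip.

φR_n ≈ 55.7 kip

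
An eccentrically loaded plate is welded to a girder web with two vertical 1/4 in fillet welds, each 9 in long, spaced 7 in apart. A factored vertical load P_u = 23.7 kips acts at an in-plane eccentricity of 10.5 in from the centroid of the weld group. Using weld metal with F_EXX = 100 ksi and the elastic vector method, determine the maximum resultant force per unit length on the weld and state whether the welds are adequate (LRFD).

Total weld length L_w = 18 in. Treat welds as unit-width lines.
Polar moment about centroid: J = 2[d³/12 + d(b/2)²] = 2[9³/12 + 9×3.5²] = 342 in³.
Direct shear f_v = P/L_w = 23.7 / 18 = 1.317 kip/in (vertical).
Torsion M = P·e = 23.7 × 10.5 = 248.85 kip·in.
Critical point at (x, y) = (3.5, 4.5) from centroid. f_tx = M·y/J = 3.274 kip/in; f_ty = M·x/J = 2.547 kip/in.
Resultant f_max = √[f_tx² + (f_v + f_ty)²] = √[3.274² + (1.317 + 2.547)²] = 5.064 kip/in.
Capacity per unit length: φr_n = 0.75 × 0.6 × 100 × (0.707 × 0.25) = 7.954 kip/in.
5.064 ≤ 7.954 → adequate.

f_max ≈ 5.06 kip/in; adequate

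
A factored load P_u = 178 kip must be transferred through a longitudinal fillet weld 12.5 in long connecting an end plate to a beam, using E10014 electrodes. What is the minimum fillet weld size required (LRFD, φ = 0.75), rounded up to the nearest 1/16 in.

w = 1/2 in

E100XX → F_EXX = 100 ksi.
Total weld length L = 12.5 in.
Required throat t_e = P_u / (φ × 0.6 F_EXX × L) = 178 / (0.75 × 0.6 × 100 × 12.5) = 0.3164 in.
Required leg w = t_e / 0.707 = 0.4476 in → use 1/2 in.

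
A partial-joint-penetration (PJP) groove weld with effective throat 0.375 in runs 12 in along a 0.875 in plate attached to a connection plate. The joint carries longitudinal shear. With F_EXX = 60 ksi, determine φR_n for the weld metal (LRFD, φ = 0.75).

φR_n ≈ 122 kips

Effective throat (given) t_e = 0.375 in.
A_we = 0.375 × 12 = 4.5 in².
F_nw = 0.6 F_EXX = 36 ksi.
φR_n = 0.75 × 36 × 4.5 = 121.5 kips.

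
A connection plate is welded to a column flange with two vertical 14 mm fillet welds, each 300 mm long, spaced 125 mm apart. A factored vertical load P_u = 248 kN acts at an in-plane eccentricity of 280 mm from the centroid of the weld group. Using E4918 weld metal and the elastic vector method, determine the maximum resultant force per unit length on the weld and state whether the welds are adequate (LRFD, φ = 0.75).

E49XX → F_EXX = 490 MPa.
Total weld length L_w = 600 mm. Treat welds as unit-width lines.
Polar moment about centroid: J = 2[d³/12 + d(b/2)²] = 2[300³/12 + 300×62.5²] = 6844000 mm³.
Direct shear f_v = P/L_w = 248×10³ / 600 = 413.3 N/mm (vertical).
Torsion M = P·e = 248×10³ × 280 = 69440000 N·mm.
Critical point at (x, y) = (62.5, 150) from centroid. f_tx = M·y/J = 1522 N/mm; f_ty = M·x/J = 634.2 N/mm.
Resultant f_max = √[f_tx² + (f_v + f_ty)²] = √[1522² + (413.3 + 634.2)²] = 1848 N/mm.
Capacity per unit length: φr_n = 0.75 × 0.6 × 490 × (0.707 × 14) = 2183 N/mm.
1848 ≤ 2183 → adequate.

f_max ≈ 1850 N/mm; adequate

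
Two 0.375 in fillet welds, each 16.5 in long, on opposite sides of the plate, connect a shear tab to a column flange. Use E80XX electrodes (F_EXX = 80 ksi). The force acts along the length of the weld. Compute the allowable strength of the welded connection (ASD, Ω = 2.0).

Effective throat t_e = 0.707 × 0.375 = 0.2651 in.
Total length L = 33 in; A_we = 0.2651 × 33 = 8.749 in².
F_nw = 0.6 F_EXX = 0.6 × 80 = 48 ksi.
R_n = 48 × 8.749 = 420 kip; R_n/Ω = 420/2.0 = 210 kip.

R_n/Ω ≈ 210 kip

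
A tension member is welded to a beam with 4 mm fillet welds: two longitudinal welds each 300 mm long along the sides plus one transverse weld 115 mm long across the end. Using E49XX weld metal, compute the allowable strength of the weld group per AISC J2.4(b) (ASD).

E49XX → F_EXX = 490 MPa.
t_e = 0.707 × 4 = 2.828 mm.
R_nwl = 0.6 × 490 × 2.828 × 600 × 10⁻³ = 498.9 kN (longitudinal, 2 welds).
R_nwt = 0.6 × 490 × 2.828 × 115 × 10⁻³ = 95.61 kN (transverse, base value).
(i) R_nwl + R_nwt = 594.5 kN; (ii) 0.85 R_nwl + 1.5 R_nwt = 567.5 kN.
R_n = max = 594.5 kN [governs: (i)]; R_n/Ω = 297.2 kN.

R_n/Ω ≈ 297 kN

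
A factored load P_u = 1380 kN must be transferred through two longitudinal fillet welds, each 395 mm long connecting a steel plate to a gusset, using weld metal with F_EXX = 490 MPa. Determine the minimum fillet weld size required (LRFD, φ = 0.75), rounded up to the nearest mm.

w = 12 mm

Total weld length L = 790 mm.
Required throat t_e = P_u / (φ × 0.6 F_EXX × L) = 1380 / (0.75 × 0.6 × 490 × 790 × 10⁻³) = 7.922 mm.
Required leg w = t_e / 0.707 = 11.21 mm → use 12 mm.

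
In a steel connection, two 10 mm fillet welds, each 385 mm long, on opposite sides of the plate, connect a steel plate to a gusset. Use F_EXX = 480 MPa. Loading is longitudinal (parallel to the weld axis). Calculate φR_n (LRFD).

φR_n ≈ 1180 kN

Effective throat t_e = 0.707 × 10 = 7.07 mm.
Total length L = 770 mm; A_we = 7.07 × 770 = 5444 mm².
F_nw = 0.6 F_EXX = 0.6 × 480 = 288 MPa.
φR_n = 0.75 × 288 × 5444 × 10⁻³ = 1176 kN.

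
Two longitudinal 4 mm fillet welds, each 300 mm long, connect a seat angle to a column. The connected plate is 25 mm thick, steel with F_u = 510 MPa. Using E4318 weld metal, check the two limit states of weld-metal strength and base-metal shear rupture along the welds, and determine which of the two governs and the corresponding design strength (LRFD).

E43XX → F_EXX = 430 MPa.
t_e = 0.707 × 4 = 2.828 mm; L = 600 mm.
Weld metal: φR_n = 0.75 × 0.6 × 430 × 2.828 × 600 × 10⁻³ = 328.3 kN.
Base metal (shear rupture): φR_n = 0.75 × 0.6 × 510 × 25 × 600 × 10⁻³ = 3442 kN.
Governing: weld metal.

φR_n ≈ 328 kN (weld metal governs)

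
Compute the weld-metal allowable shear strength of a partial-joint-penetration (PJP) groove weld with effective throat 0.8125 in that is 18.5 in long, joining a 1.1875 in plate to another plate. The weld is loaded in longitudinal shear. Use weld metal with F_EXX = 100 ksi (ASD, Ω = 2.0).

R_n/Ω ≈ 451 kips

Effective throat (given) t_e = 0.8125 in.
A_we = 0.8125 × 18.5 = 15.03 in².
F_nw = 0.6 F_EXX = 60 ksi.
R_n/Ω = (60 × 15.03) / 2.0 = 450.9 kips.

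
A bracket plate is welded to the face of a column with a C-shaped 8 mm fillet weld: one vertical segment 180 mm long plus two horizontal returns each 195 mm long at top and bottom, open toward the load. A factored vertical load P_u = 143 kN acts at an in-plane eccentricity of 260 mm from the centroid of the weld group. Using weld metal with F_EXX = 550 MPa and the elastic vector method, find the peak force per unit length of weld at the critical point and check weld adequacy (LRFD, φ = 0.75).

Total weld length L_w = 570 mm. Treat welds as unit-width lines.
Centroid: x̄ = 2×195×97.5 / 570 = 66.71 mm from the vertical weld.
Polar moment about centroid: J = I_x + I_y = [180³/12 + 2×195×90²] + [180×66.71² + 2(195³/12 + 195×30.79²)] = 6052000 mm³.
Direct shear f_v = P/L_w = 143×10³ / 570 = 250.9 N/mm (vertical).
Torsion M = P·e = 143×10³ × 260 = 37180000 N·mm.
Critical point at (x, y) = (128.3, 90) from centroid. f_tx = M·y/J = 552.9 N/mm; f_ty = M·x/J = 788.2 N/mm.
Resultant f_max = √[f_tx² + (f_v + f_ty)²] = √[552.9² + (250.9 + 788.2)²] = 1177 N/mm.
Capacity per unit length: φr_n = 0.75 × 0.6 × 550 × (0.707 × 8) = 1400 N/mm.
1177 ≤ 1400 → adequate.

f_max ≈ 1180 N/mm; adequate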